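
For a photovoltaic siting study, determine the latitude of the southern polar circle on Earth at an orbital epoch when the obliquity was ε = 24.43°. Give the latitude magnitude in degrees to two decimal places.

The polar circle is the lowest latitude that experiences at least one full rotation of continuous darkness at the northern-summer solstice; it lies at |φ| = 90° − ε = 90° − 24.43° = 65.57°.

65.57°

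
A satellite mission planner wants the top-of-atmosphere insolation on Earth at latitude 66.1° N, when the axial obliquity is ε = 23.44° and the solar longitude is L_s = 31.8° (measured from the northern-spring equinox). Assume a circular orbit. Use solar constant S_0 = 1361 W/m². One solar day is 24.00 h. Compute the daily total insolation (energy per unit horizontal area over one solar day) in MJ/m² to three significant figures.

Solar declination: sin δ = sin ε · sin L_s = sin 23.44° × sin 31.8° = 0.20962, so δ = +12.100°.
cos h₀ = −tan(+66.1°) tan(+12.100°) = -0.4838, h₀ = 2.0758 rad.
Bracket: h₀ sin ϕ sin δ + cos ϕ cos δ sin h₀ = 2.0758×0.91425×0.20962 + 0.40514×0.97778×0.87519 = 0.397817 + 0.346696 = 0.744513.
Q̄ = (S_0/π) × [bracket] = (1361/π) × 0.744513 = 322.54 W/m².
Daily total = Q̄ × 24.00 h × 3600 s/h = 322.54 × 24.00 × 3600 / 10⁶ = 27.87 MJ/m².

27.9 MJ/m²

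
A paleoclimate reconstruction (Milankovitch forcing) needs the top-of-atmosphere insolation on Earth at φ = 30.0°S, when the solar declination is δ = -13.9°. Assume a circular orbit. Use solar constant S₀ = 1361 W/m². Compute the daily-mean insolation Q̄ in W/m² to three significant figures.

cos H₀ = −tan(-30.0°) tan(-13.900°) = -0.1429, H₀ = 1.7142 rad.
Bracket: H₀ sin φ sin δ + cos φ cos δ sin H₀ = 1.7142×-0.50000×-0.24023 + 0.86603×0.97072×0.98974 = 0.205901 + 0.832047 = 1.037948.
Q̄ = (S₀/π) × [bracket] = (1361/π) × 1.037948 = 449.7 W/m².

Q̄ ≈ 450 W/m²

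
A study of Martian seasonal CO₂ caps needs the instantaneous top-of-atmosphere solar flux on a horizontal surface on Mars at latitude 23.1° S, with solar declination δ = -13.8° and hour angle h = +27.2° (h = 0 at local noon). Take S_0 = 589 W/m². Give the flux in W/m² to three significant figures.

cos θ_z = sin ϕ sin δ + cos ϕ cos δ cos h = 0.093586 + 0.794489 = 0.888075.
Flux = S_0 · cos θ_z = 589 × 0.888075 = 523.1 W/m².

523 W/m²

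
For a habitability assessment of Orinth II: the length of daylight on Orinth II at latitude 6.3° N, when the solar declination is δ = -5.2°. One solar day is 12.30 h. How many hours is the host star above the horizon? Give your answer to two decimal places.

6.11 h

cos H₀ = −tan φ · tan δ = −tan(+6.3°) × tan(-5.200°) = 0.0100, so H₀ = 1.5607 rad = 89.42°.
Daylight = 2H₀/(2π) × 12.30 h = (1.5607/π) × 12.30 = 6.11 h.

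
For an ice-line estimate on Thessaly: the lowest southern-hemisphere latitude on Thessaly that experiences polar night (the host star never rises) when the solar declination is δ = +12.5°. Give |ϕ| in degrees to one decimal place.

|ϕ| = 77.5°

Polar night requires cos h₀ = −tan ϕ tan δ ≥ 1, i.e. tan ϕ tan δ ≤ −1.
The boundary is |tan ϕ| · |tan δ| = 1, so |ϕ| = 90° − |δ| = 90° − 12.5° = 77.5° in the southern hemisphere.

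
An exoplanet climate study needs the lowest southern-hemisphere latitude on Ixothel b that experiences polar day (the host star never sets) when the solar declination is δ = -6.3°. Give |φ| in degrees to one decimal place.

Polar day requires cos H₀ = −tan φ tan δ ≤ −1, i.e. tan φ tan δ ≥ 1.
The boundary is |tan φ| · |tan δ| = 1, so |φ| = 90° − |δ| = 90° − 6.3° = 83.7° in the southern hemisphere.

|φ| = 83.7°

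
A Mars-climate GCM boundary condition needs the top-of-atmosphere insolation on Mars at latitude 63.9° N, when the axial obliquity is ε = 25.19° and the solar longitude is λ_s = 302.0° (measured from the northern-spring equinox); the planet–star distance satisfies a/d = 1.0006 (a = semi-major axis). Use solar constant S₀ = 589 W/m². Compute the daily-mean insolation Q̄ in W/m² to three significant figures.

Solar declination: sin δ = sin ε · sin λ_s = sin 25.19° × sin 302.0° = -0.36095, so δ = -21.158°.
cos H₀ = −tan(+63.9°) tan(-21.158°) = 0.7900, H₀ = 0.6599 rad.
Bracket: H₀ sin φ sin δ + cos φ cos δ sin H₀ = 0.6599×0.89803×-0.36095 + 0.43994×0.93259×0.61305 = -0.213903 + 0.251524 = 0.037621.
Inverse-square distance factor (a/d)² = 1.0006² = 1.001200.
Q̄ = (S₀/π) × 1.001200 × [bracket] = (589/π) × 1.001200 × 0.037621 = 7.062 W/m².

Q̄ ≈ 7.06 W/m²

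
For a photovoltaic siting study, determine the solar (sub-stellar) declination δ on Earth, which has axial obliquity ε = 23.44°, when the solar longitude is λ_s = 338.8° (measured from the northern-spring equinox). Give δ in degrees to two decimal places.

δ = -8.27°

sin δ = sin ε · sin λ_s = sin 23.44° × sin 338.8° = -0.143850.
δ = arcsin(-0.143850) = -8.27°.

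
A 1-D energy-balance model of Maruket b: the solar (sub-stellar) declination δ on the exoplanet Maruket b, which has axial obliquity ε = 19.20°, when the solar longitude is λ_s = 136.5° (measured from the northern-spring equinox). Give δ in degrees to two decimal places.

δ = +13.08°

sin δ = sin ε · sin λ_s = sin 19.20° × sin 136.5° = 0.226377.
δ = arcsin(0.226377) = +13.08°.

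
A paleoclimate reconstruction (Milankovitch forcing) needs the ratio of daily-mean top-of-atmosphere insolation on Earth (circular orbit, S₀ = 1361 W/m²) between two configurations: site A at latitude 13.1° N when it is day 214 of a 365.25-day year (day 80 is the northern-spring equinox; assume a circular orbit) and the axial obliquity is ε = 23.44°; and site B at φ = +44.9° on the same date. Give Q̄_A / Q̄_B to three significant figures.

— Configuration A (φ=+13.1°):
Solar longitude: λ_s = 360° × (214 − 80)/365.25 = 132.074°.
sin δ = sin 23.44° × sin 132.074° = 0.29527, so δ = +17.174°.
cos H₀ = −tan(+13.1°) tan(+17.174°) = -0.0719, H₀ = 1.6428 rad.
Bracket: H₀ sin φ sin δ + cos φ cos δ sin H₀ = 1.6428×0.22665×0.29527 + 0.97398×0.95541×0.99741 = 0.109941 + 0.928140 = 1.038081.
Q̄ = (S₀/π) × [bracket] = (1361/π) × 1.038081 = 449.72 W/m².
— Configuration B (φ=+44.9°):
cos H₀ = −tan(+44.9°) tan(+17.174°) = -0.3080, H₀ = 1.8839 rad.
Bracket: H₀ sin φ sin δ + cos φ cos δ sin H₀ = 1.8839×0.70587×0.29527 + 0.70834×0.95541×0.95139 = 0.392647 + 0.643858 = 1.036505.
Q̄ = (S₀/π) × [bracket] = (1361/π) × 1.036505 = 449.03 W/m².
Ratio Q̄_A / Q̄_B = 449.72 / 449.03 = 1.002.

Q̄_A / Q̄_B ≈ 1.00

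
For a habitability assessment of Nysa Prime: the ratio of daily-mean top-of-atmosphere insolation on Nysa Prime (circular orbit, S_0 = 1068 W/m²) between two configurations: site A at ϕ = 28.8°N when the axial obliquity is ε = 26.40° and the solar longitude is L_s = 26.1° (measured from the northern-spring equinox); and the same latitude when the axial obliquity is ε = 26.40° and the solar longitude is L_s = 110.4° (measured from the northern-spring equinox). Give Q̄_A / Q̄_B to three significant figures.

Q̄_A / Q̄_B ≈ 0.890

— Configuration A (ϕ=+28.8°):
Solar declination: sin δ = sin ε · sin L_s = sin 26.40° × sin 26.1° = 0.19561, so δ = +11.281°.
cos h₀ = −tan(+28.8°) tan(+11.281°) = -0.1097, h₀ = 1.6807 rad.
Bracket: h₀ sin ϕ sin δ + cos ϕ cos δ sin h₀ = 1.6807×0.48175×0.19561 + 0.87631×0.98068×0.99397 = 0.158381 + 0.854198 = 1.012579.
Q̄ = (S_0/π) × [bracket] = (1068/π) × 1.012579 = 344.23 W/m².
— Configuration B (ϕ=+28.8°):
Solar declination: sin δ = sin ε · sin L_s = sin 26.40° × sin 110.4° = 0.41675, so δ = +24.629°.
cos h₀ = −tan(+28.8°) tan(+24.629°) = -0.2520, h₀ = 1.8256 rad.
Bracket: h₀ sin ϕ sin δ + cos ϕ cos δ sin h₀ = 1.8256×0.48175×0.41675 + 0.87631×0.90902×0.96772 = 0.366524 + 0.770870 = 1.137394.
Q̄ = (S_0/π) × [bracket] = (1068/π) × 1.137394 = 386.66 W/m².
Ratio Q̄_A / Q̄_B = 344.23 / 386.66 = 0.8903.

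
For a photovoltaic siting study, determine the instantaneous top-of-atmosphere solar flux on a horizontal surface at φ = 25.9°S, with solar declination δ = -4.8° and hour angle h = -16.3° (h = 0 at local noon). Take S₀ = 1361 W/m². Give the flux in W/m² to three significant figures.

cos θ_z = sin φ sin δ + cos φ cos δ cos h = 0.036551 + 0.860372 = 0.896923.
Flux = S₀ · cos θ_z = 1361 × 0.896923 = 1221 W/m².

1.22e+03 W/m²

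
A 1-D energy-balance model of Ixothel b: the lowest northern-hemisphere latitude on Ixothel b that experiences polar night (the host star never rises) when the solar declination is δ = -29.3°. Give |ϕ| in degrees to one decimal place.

|ϕ| = 60.7°

Polar night requires cos h₀ = −tan ϕ tan δ ≥ 1, i.e. tan ϕ tan δ ≤ −1.
The boundary is |tan ϕ| · |tan δ| = 1, so |ϕ| = 90° − |δ| = 90° − 29.3° = 60.7° in the northern hemisphere.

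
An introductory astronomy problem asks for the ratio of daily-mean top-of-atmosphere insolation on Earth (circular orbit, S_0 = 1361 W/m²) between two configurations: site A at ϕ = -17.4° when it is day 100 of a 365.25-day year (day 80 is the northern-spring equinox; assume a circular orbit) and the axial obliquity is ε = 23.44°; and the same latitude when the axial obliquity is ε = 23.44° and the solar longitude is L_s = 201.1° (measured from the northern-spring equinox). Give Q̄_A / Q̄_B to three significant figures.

— Configuration A (ϕ=-17.4°):
Solar longitude: L_s = 360° × (100 − 80)/365.25 = 19.713°.
sin δ = sin 23.44° × sin 19.713° = 0.13417, so δ = +7.711°.
cos h₀ = −tan(-17.4°) tan(+7.711°) = 0.0424, h₀ = 1.5284 rad.
Bracket: h₀ sin ϕ sin δ + cos ϕ cos δ sin h₀ = 1.5284×-0.29904×0.13417 + 0.95424×0.99096×0.99910 = -0.061323 + 0.944763 = 0.883440.
Q̄ = (S_0/π) × [bracket] = (1361/π) × 0.883440 = 382.72 W/m².
— Configuration B (ϕ=-17.4°):
Solar declination: sin δ = sin ε · sin L_s = sin 23.44° × sin 201.1° = -0.14320, so δ = -8.233°.
cos h₀ = −tan(-17.4°) tan(-8.233°) = -0.0453, h₀ = 1.6162 rad.
Bracket: h₀ sin ϕ sin δ + cos ϕ cos δ sin h₀ = 1.6162×-0.29904×-0.14320 + 0.95424×0.98969×0.99897 = 0.069210 + 0.943429 = 1.012639.
Q̄ = (S_0/π) × [bracket] = (1361/π) × 1.012639 = 438.70 W/m².
Ratio Q̄_A / Q̄_B = 382.72 / 438.70 = 0.8724.

Q̄_A / Q̄_B ≈ 0.872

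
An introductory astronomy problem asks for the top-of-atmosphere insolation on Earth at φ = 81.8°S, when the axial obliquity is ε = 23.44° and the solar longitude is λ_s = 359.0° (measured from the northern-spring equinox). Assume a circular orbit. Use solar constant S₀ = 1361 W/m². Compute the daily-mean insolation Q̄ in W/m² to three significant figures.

Q̄ ≈ 66.5 W/m²

Solar declination: sin δ = sin ε · sin λ_s = sin 23.44° × sin 359.0° = -0.00694, so δ = -0.398°.
cos H₀ = −tan(-81.8°) tan(-0.398°) = -0.0482, H₀ = 1.6190 rad.
Bracket: H₀ sin φ sin δ + cos φ cos δ sin H₀ = 1.6190×-0.98978×-0.00694 + 0.14263×0.99998×0.99884 = 0.011121 + 0.142462 = 0.153583.
Q̄ = (S₀/π) × [bracket] = (1361/π) × 0.153583 = 66.54 W/m².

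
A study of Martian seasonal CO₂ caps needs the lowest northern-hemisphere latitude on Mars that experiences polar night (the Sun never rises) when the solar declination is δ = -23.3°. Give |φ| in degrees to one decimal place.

Polar night requires cos H₀ = −tan φ tan δ ≥ 1, i.e. tan φ tan δ ≤ −1.
The boundary is |tan φ| · |tan δ| = 1, so |φ| = 90° − |δ| = 90° − 23.3° = 66.7° in the northern hemisphere.

|φ| = 66.7°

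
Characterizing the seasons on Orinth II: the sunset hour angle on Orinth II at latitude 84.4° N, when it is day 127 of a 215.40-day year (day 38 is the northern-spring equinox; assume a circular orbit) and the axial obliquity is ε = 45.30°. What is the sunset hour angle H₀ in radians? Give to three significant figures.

Solar longitude: λ_s = 360° × (127 − 38)/215.40 = 148.747°.
sin δ = sin 45.30° × sin 148.747° = 0.36878, so δ = +21.640°.
Sunrise equation: cos H₀ = −tan φ · tan δ = -4.0463 ≤ −1, so the host star never sets (polar day) and H₀ = π.

H₀ = 3.14 rad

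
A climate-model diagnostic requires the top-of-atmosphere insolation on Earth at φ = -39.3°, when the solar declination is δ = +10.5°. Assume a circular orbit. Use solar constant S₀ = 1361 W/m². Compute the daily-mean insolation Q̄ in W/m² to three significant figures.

Q̄ ≈ 255 W/m²

cos H₀ = −tan(-39.3°) tan(+10.500°) = 0.1517, H₀ = 1.4185 rad.
Bracket: H₀ sin φ sin δ + cos φ cos δ sin H₀ = 1.4185×-0.63338×0.18224 + 0.77384×0.98325×0.98843 = -0.163733 + 0.752075 = 0.588342.
Q̄ = (S₀/π) × [bracket] = (1361/π) × 0.588342 = 254.9 W/m².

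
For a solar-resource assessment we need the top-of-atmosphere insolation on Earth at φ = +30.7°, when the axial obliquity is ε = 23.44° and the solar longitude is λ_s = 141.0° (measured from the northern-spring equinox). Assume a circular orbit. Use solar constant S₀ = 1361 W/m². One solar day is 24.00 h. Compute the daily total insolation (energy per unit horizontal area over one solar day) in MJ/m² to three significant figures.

39.0 MJ/m²

Solar declination: sin δ = sin ε · sin λ_s = sin 23.44° × sin 141.0° = 0.25034, so δ = +14.497°.
cos H₀ = −tan(+30.7°) tan(+14.497°) = -0.1535, H₀ = 1.7249 rad.
Bracket: H₀ sin φ sin δ + cos φ cos δ sin H₀ = 1.7249×0.51054×0.25034 + 0.85985×0.96816×0.98814 = 0.220457 + 0.822599 = 1.043056.
Q̄ = (S₀/π) × [bracket] = (1361/π) × 1.043056 = 451.87 W/m².
Daily total = Q̄ × 24.00 h × 3600 s/h = 451.87 × 24.00 × 3600 / 10⁶ = 39.04 MJ/m².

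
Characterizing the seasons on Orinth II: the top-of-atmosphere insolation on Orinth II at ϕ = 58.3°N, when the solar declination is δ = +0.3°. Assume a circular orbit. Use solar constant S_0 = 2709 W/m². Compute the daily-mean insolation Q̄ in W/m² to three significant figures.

cos h₀ = −tan(+58.3°) tan(+0.300°) = -0.0085, h₀ = 1.5793 rad.
Bracket: h₀ sin ϕ sin δ + cos ϕ cos δ sin h₀ = 1.5793×0.85081×0.00524 + 0.52547×0.99999×0.99996 = 0.007041 + 0.525444 = 0.532485.
Q̄ = (S_0/π) × [bracket] = (2709/π) × 0.532485 = 459.2 W/m².

Q̄ ≈ 459 W/m²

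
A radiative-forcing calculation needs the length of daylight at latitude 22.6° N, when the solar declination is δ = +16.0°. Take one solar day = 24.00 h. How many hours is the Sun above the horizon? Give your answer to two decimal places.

cos h₀ = −tan ϕ · tan δ = −tan(+22.6°) × tan(+16.000°) = -0.1194, so h₀ = 1.6904 rad = 96.86°.
Daylight = 2h₀/(2π) × 24.00 h = (1.6904/π) × 24.00 = 12.91 h.

12.91 h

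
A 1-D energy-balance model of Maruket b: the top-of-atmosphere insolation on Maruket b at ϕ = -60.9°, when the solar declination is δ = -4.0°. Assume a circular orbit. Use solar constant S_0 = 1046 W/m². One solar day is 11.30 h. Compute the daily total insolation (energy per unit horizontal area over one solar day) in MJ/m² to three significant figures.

cos h₀ = −tan(-60.9°) tan(-4.000°) = -0.1256, h₀ = 1.6968 rad.
Bracket: h₀ sin ϕ sin δ + cos ϕ cos δ sin h₀ = 1.6968×-0.87377×-0.06976 + 0.48634×0.99756×0.99208 = 0.103427 + 0.481311 = 0.584738.
Q̄ = (S_0/π) × [bracket] = (1046/π) × 0.584738 = 194.69 W/m².
Daily total = Q̄ × 11.30 h × 3600 s/h = 194.69 × 11.30 × 3600 / 10⁶ = 7.920 MJ/m².

7.92 MJ/m²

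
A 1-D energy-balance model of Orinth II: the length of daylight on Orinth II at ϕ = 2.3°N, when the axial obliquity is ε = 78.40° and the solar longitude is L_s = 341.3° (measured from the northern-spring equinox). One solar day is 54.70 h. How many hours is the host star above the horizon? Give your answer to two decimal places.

Solar declination: sin δ = sin ε · sin L_s = sin 78.40° × sin 341.3° = -0.31406, so δ = -18.304°.
cos h₀ = −tan ϕ · tan δ = −tan(+2.3°) × tan(-18.304°) = 0.0133, so h₀ = 1.5575 rad = 89.24°.
Daylight = 2h₀/(2π) × 54.70 h = (1.5575/π) × 54.70 = 27.12 h.

27.12 h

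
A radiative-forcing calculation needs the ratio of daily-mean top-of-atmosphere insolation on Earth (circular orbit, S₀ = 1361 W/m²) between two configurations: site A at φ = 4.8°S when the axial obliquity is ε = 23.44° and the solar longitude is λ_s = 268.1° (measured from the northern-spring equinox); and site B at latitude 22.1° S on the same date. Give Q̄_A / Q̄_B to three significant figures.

Q̄_A / Q̄_B ≈ 0.881

— Configuration A (φ=-4.8°):
Solar declination: sin δ = sin ε · sin λ_s = sin 23.44° × sin 268.1° = -0.39757, so δ = -23.426°.
cos H₀ = −tan(-4.8°) tan(-23.426°) = -0.0364, H₀ = 1.6072 rad.
Bracket: H₀ sin φ sin δ + cos φ cos δ sin H₀ = 1.6072×-0.08368×-0.39757 + 0.99649×0.91757×0.99934 = 0.053469 + 0.913746 = 0.967215.
Q̄ = (S₀/π) × [bracket] = (1361/π) × 0.967215 = 419.02 W/m².
— Configuration B (φ=-22.1°):
cos H₀ = −tan(-22.1°) tan(-23.426°) = -0.1759, H₀ = 1.7477 rad.
Bracket: H₀ sin φ sin δ + cos φ cos δ sin H₀ = 1.7477×-0.37622×-0.39757 + 0.92653×0.91757×0.98440 = 0.261410 + 0.836894 = 1.098304.
Q̄ = (S₀/π) × [bracket] = (1361/π) × 1.098304 = 475.81 W/m².
Ratio Q̄_A / Q̄_B = 419.02 / 475.81 = 0.8806.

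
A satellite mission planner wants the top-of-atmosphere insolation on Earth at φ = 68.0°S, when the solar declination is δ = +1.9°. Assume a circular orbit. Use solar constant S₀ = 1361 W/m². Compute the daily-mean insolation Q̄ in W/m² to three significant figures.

Q̄ ≈ 142 W/m²

cos H₀ = −tan(-68.0°) tan(+1.900°) = 0.0821, H₀ = 1.4886 rad.
Bracket: H₀ sin φ sin δ + cos φ cos δ sin H₀ = 1.4886×-0.92718×0.03316 + 0.37461×0.99945×0.99662 = -0.045767 + 0.373138 = 0.327371.
Q̄ = (S₀/π) × [bracket] = (1361/π) × 0.327371 = 141.8 W/m².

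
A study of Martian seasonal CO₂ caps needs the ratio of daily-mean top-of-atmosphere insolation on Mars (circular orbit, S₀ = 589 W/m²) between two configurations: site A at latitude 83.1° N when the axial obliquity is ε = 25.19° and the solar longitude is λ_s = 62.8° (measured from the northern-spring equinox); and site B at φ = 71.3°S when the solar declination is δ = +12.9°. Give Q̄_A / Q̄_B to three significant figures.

— Configuration A (φ=+83.1°):
Solar declination: sin δ = sin ε · sin λ_s = sin 25.19° × sin 62.8° = 0.37855, so δ = +22.244°.
cos H₀ = −tan(+83.1°) tan(+22.244°) = -3.3797 ≤ −1 ⇒ polar day, H₀ = π.
Bracket: H₀ sin φ sin δ + cos φ cos δ sin H₀ = 3.1416×0.99276×0.37855 + 0.12014×0.92558×0.00000 = 1.180642 + 0.000000 = 1.180642.
Q̄ = (S₀/π) × [bracket] = (589/π) × 1.180642 = 221.35 W/m².
— Configuration B (φ=-71.3°):
cos H₀ = −tan(-71.3°) tan(+12.900°) = 0.6766, H₀ = 0.8276 rad.
Bracket: H₀ sin φ sin δ + cos φ cos δ sin H₀ = 0.8276×-0.94721×0.22325 + 0.32061×0.97476×0.73631 = -0.175008 + 0.230110 = 0.055102.
Q̄ = (S₀/π) × [bracket] = (589/π) × 0.055102 = 10.331 W/m².
Ratio Q̄_A / Q̄_B = 221.35 / 10.331 = 21.43.

Q̄_A / Q̄_B ≈ 21.4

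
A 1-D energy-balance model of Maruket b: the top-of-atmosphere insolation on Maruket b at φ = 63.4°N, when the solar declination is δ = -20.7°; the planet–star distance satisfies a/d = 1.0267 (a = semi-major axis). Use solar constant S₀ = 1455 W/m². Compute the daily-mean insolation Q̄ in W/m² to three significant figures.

cos H₀ = −tan(+63.4°) tan(-20.700°) = 0.7546, H₀ = 0.7158 rad.
Bracket: H₀ sin φ sin δ + cos φ cos δ sin H₀ = 0.7158×0.89415×-0.35347 + 0.44776×0.93544×0.65620 = -0.226232 + 0.274851 = 0.048619.
Inverse-square distance factor (a/d)² = 1.0267² = 1.054113.
Q̄ = (S₀/π) × 1.054113 × [bracket] = (1455/π) × 1.054113 × 0.048619 = 23.74 W/m².

Q̄ ≈ 23.7 W/m²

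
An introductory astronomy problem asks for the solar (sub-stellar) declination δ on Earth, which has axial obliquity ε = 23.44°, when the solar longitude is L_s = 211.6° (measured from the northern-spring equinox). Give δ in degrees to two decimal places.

sin δ = sin ε · sin L_s = sin 23.44° × sin 211.6° = -0.208436.
δ = arcsin(-0.208436) = -12.03°.

δ = -12.03°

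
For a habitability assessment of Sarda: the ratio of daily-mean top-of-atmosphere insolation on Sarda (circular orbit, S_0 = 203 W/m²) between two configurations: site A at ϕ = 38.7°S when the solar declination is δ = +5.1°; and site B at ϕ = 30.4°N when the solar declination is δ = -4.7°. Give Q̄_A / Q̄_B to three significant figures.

Q̄_A / Q̄_B ≈ 0.870

— Configuration A (ϕ=-38.7°):
cos h₀ = −tan(-38.7°) tan(+5.100°) = 0.0715, h₀ = 1.4992 rad.
Bracket: h₀ sin ϕ sin δ + cos ϕ cos δ sin h₀ = 1.4992×-0.62524×0.08889 + 0.78043×0.99604×0.99744 = -0.083322 + 0.775350 = 0.692028.
Q̄ = (S_0/π) × [bracket] = (203/π) × 0.692028 = 44.717 W/m².
— Configuration B (ϕ=+30.4°):
cos h₀ = −tan(+30.4°) tan(-4.700°) = 0.0482, h₀ = 1.5225 rad.
Bracket: h₀ sin ϕ sin δ + cos ϕ cos δ sin h₀ = 1.5225×0.50603×-0.08194 + 0.86251×0.99664×0.99884 = -0.063129 + 0.858615 = 0.795486.
Q̄ = (S_0/π) × [bracket] = (203/π) × 0.795486 = 51.402 W/m².
Ratio Q̄_A / Q̄_B = 44.717 / 51.402 = 0.8699.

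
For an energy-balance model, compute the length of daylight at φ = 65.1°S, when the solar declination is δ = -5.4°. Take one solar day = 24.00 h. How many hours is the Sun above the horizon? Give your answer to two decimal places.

cos H₀ = −tan φ · tan δ = −tan(-65.1°) × tan(-5.400°) = -0.2036, so H₀ = 1.7759 rad = 101.75°.
Daylight = 2H₀/(2π) × 24.00 h = (1.7759/π) × 24.00 = 13.57 h.

13.57 h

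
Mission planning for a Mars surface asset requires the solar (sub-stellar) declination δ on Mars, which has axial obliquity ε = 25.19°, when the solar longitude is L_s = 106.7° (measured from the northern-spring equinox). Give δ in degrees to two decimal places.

sin δ = sin ε · sin L_s = sin 25.19° × sin 106.7° = 0.407670.
δ = arcsin(0.407670) = +24.06°.

δ = +24.06°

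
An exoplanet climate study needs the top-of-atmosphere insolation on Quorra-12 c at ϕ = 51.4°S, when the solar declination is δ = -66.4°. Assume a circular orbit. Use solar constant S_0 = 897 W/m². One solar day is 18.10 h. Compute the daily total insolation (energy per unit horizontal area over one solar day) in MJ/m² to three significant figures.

41.9 MJ/m²

cos h₀ = −tan(-51.4°) tan(-66.400°) = -2.8673 ≤ −1 ⇒ polar day, h₀ = π.
Bracket: h₀ sin ϕ sin δ + cos ϕ cos δ sin h₀ = 3.1416×-0.78152×-0.91636 + 0.62388×0.40035×0.00000 = 2.249868 + 0.000000 = 2.249868.
Q̄ = (S_0/π) × [bracket] = (897/π) × 2.249868 = 642.39 W/m².
Daily total = Q̄ × 18.10 h × 3600 s/h = 642.39 × 18.10 × 3600 / 10⁶ = 41.86 MJ/m².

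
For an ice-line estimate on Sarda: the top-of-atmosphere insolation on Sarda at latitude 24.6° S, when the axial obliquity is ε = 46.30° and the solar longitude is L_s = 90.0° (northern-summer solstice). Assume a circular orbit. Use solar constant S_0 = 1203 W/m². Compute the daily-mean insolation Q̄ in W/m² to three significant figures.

Q̄ ≈ 87.7 W/m²

Solar declination: sin δ = sin ε · sin L_s = sin 46.30° × sin 90.0° = 0.72297, so δ = +46.300°.
cos h₀ = −tan(-24.6°) tan(+46.300°) = 0.4791, h₀ = 1.0712 rad.
Bracket: h₀ sin ϕ sin δ + cos ϕ cos δ sin h₀ = 1.0712×-0.41628×0.72297 + 0.90924×0.69088×0.87776 = -0.322386 + 0.551388 = 0.229002.
Q̄ = (S_0/π) × [bracket] = (1203/π) × 0.229002 = 87.69 W/m².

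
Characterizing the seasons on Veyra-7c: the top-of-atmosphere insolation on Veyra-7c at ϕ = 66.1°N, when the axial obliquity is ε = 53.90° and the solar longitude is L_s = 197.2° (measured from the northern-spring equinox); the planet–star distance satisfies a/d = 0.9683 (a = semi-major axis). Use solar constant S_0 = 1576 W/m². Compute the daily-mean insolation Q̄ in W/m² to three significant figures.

Q̄ ≈ 53.0 W/m²

Solar declination: sin δ = sin ε · sin L_s = sin 53.90° × sin 197.2° = -0.23893, so δ = -13.823°.
cos h₀ = −tan(+66.1°) tan(-13.823°) = 0.5553, h₀ = 0.9821 rad.
Bracket: h₀ sin ϕ sin δ + cos ϕ cos δ sin h₀ = 0.9821×0.91425×-0.23893 + 0.40514×0.97104×0.83168 = -0.214532 + 0.327189 = 0.112657.
Inverse-square distance factor (a/d)² = 0.9683² = 0.937605.
Q̄ = (S_0/π) × 0.937605 × [bracket] = (1576/π) × 0.937605 × 0.112657 = 52.99 W/m².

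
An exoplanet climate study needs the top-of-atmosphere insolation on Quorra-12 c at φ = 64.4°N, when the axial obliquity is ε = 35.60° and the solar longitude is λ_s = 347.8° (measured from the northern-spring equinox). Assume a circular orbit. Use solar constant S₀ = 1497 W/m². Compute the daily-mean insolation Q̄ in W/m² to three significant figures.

Solar declination: sin δ = sin ε · sin λ_s = sin 35.60° × sin 347.8° = -0.12302, so δ = -7.066°.
cos H₀ = −tan(+64.4°) tan(-7.066°) = 0.2587, H₀ = 1.3091 rad.
Bracket: H₀ sin φ sin δ + cos φ cos δ sin H₀ = 1.3091×0.90183×-0.12302 + 0.43209×0.99240×0.96595 = -0.145236 + 0.414205 = 0.268969.
Q̄ = (S₀/π) × [bracket] = (1497/π) × 0.268969 = 128.2 W/m².

Q̄ ≈ 128 W/m²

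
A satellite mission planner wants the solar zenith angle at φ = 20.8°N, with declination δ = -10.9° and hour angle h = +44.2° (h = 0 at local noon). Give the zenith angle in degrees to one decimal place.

θ_z = 53.8°

cos θ_z = sin φ sin δ + cos φ cos δ cos h = -0.067149 + 0.658095 = 0.590946.
θ_z = arccos(0.590946) = 53.8°.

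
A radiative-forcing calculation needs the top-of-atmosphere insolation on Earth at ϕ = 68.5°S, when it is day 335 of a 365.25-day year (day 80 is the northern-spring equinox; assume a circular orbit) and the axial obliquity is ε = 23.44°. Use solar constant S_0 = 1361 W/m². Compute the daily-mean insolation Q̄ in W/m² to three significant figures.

Solar longitude: L_s = 360° × (335 − 80)/365.25 = 251.335°.
sin δ = sin 23.44° × sin 251.335° = -0.37687, so δ = -22.140°.
cos h₀ = −tan(-68.5°) tan(-22.140°) = -1.0329 ≤ −1 ⇒ polar day, h₀ = π.
Bracket: h₀ sin ϕ sin δ + cos ϕ cos δ sin h₀ = 3.1416×-0.93042×-0.37687 + 0.36650×0.92627×0.00000 = 1.101594 + 0.000000 = 1.101594.
Q̄ = (S_0/π) × [bracket] = (1361/π) × 1.101594 = 477.2 W/m².

Q̄ ≈ 477 W/m²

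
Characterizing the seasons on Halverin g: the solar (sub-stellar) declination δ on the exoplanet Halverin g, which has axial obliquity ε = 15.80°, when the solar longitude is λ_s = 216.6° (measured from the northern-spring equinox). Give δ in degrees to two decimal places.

δ = -9.34°

sin δ = sin ε · sin λ_s = sin 15.80° × sin 216.6° = -0.162340.
δ = arcsin(-0.162340) = -9.34°.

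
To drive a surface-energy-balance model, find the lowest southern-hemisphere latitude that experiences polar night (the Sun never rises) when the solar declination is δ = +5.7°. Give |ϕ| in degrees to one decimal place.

|ϕ| = 84.3°

Polar night requires cos h₀ = −tan ϕ tan δ ≥ 1, i.e. tan ϕ tan δ ≤ −1.
The boundary is |tan ϕ| · |tan δ| = 1, so |ϕ| = 90° − |δ| = 90° − 5.7° = 84.3° in the southern hemisphere.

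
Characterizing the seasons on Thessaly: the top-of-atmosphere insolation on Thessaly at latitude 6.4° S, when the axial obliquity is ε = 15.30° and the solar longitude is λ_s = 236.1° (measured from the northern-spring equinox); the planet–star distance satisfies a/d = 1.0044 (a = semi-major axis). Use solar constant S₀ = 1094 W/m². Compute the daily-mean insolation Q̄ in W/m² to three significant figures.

Q̄ ≈ 354 W/m²

Solar declination: sin δ = sin ε · sin λ_s = sin 15.30° × sin 236.1° = -0.21902, so δ = -12.651°.
cos H₀ = −tan(-6.4°) tan(-12.651°) = -0.0252, H₀ = 1.5960 rad.
Bracket: H₀ sin φ sin δ + cos φ cos δ sin H₀ = 1.5960×-0.11147×-0.21902 + 0.99377×0.97572×0.99968 = 0.038965 + 0.969331 = 1.008296.
Inverse-square distance factor (a/d)² = 1.0044² = 1.008819.
Q̄ = (S₀/π) × 1.008819 × [bracket] = (1094/π) × 1.008819 × 1.008296 = 354.2 W/m².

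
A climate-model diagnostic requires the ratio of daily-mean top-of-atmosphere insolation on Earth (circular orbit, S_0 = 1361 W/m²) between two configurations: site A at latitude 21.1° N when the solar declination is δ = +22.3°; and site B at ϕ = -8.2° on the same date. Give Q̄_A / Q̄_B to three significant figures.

— Configuration A (ϕ=+21.1°):
cos h₀ = −tan(+21.1°) tan(+22.300°) = -0.1583, h₀ = 1.7297 rad.
Bracket: h₀ sin ϕ sin δ + cos ϕ cos δ sin h₀ = 1.7297×0.36000×0.37946 + 0.93295×0.92521×0.98740 = 0.236287 + 0.852299 = 1.088586.
Q̄ = (S_0/π) × [bracket] = (1361/π) × 1.088586 = 471.60 W/m².
— Configuration B (ϕ=-8.2°):
cos h₀ = −tan(-8.2°) tan(+22.300°) = 0.0591, h₀ = 1.5117 rad.
Bracket: h₀ sin ϕ sin δ + cos ϕ cos δ sin h₀ = 1.5117×-0.14263×0.37946 + 0.98978×0.92521×0.99825 = -0.081817 + 0.914152 = 0.832335.
Q̄ = (S_0/π) × [bracket] = (1361/π) × 0.832335 = 360.58 W/m².
Ratio Q̄_A / Q̄_B = 471.60 / 360.58 = 1.308.

Q̄_A / Q̄_B ≈ 1.31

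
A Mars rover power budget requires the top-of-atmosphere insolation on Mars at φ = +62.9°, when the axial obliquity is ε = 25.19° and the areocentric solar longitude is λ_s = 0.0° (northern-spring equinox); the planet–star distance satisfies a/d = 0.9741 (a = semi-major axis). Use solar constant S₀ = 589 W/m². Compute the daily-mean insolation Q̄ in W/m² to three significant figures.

Q̄ ≈ 81.0 W/m²

sin δ = sin 25.19° × sin 0.0° = 0.00000, so δ = +0.000°.
cos H₀ = −tan(+62.9°) tan(+0.000°) = -0.0000, H₀ = 1.5708 rad.
Bracket: H₀ sin φ sin δ + cos φ cos δ sin H₀ = 1.5708×0.89021×0.00000 + 0.45554×1.00000×1.00000 = 0.000000 + 0.455540 = 0.455540.
Inverse-square distance factor (a/d)² = 0.9741² = 0.948871.
Q̄ = (S₀/π) × 0.948871 × [bracket] = (589/π) × 0.948871 × 0.455540 = 81.04 W/m².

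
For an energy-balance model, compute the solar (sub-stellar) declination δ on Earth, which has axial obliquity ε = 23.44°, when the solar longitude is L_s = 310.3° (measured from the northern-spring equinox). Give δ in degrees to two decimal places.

δ = -17.66°

sin δ = sin ε · sin L_s = sin 23.44° × sin 310.3° = -0.303381.
δ = arcsin(-0.303381) = -17.66°.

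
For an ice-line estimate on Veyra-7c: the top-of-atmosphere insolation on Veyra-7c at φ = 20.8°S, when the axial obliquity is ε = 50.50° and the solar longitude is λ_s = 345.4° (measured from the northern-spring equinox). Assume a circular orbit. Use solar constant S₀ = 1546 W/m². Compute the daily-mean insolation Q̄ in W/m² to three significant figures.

Q̄ ≈ 506 W/m²

Solar declination: sin δ = sin ε · sin λ_s = sin 50.50° × sin 345.4° = -0.19450, so δ = -11.216°.
cos H₀ = −tan(-20.8°) tan(-11.216°) = -0.0753, H₀ = 1.6462 rad.
Bracket: H₀ sin φ sin δ + cos φ cos δ sin H₀ = 1.6462×-0.35511×-0.19450 + 0.93483×0.98090×0.99716 = 0.113701 + 0.914371 = 1.028072.
Q̄ = (S₀/π) × [bracket] = (1546/π) × 1.028072 = 505.9 W/m².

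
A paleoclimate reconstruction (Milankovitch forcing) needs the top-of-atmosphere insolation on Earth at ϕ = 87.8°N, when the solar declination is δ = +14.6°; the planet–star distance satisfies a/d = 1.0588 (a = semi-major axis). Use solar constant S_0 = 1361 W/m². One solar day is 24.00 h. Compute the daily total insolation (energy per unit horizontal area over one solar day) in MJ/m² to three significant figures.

33.2 MJ/m²

cos h₀ = −tan(+87.8°) tan(+14.600°) = -6.7805 ≤ −1 ⇒ polar day, h₀ = π.
Bracket: h₀ sin ϕ sin δ + cos ϕ cos δ sin h₀ = 3.1416×0.99926×0.25207 + 0.03839×0.96771×0.00000 = 0.791317 + 0.000000 = 0.791317.
Inverse-square distance factor (a/d)² = 1.0588² = 1.121057.
Q̄ = (S_0/π) × 1.121057 × [bracket] = (1361/π) × 1.121057 × 0.791317 = 384.31 W/m².
Daily total = Q̄ × 24.00 h × 3600 s/h = 384.31 × 24.00 × 3600 / 10⁶ = 33.20 MJ/m².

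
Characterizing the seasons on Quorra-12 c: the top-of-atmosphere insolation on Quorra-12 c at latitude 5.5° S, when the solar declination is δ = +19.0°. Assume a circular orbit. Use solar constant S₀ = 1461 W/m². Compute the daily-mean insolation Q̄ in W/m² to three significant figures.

cos H₀ = −tan(-5.5°) tan(+19.000°) = 0.0332, H₀ = 1.5376 rad.
Bracket: H₀ sin φ sin δ + cos φ cos δ sin H₀ = 1.5376×-0.09585×0.32557 + 0.99540×0.94552×0.99945 = -0.047982 + 0.940653 = 0.892671.
Q̄ = (S₀/π) × [bracket] = (1461/π) × 0.892671 = 415.1 W/m².

Q̄ ≈ 415 W/m²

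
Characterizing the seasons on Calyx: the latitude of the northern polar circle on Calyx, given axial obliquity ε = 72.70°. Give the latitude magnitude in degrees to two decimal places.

The polar circle is the lowest latitude that experiences at least one full rotation of continuous daylight at the northern-summer solstice; it lies at |φ| = 90° − ε = 90° − 72.70° = 17.30°.

17.30°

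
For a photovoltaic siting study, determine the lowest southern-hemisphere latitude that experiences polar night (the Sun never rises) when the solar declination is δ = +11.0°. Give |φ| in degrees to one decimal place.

Polar night requires cos H₀ = −tan φ tan δ ≥ 1, i.e. tan φ tan δ ≤ −1.
The boundary is |tan φ| · |tan δ| = 1, so |φ| = 90° − |δ| = 90° − 11.0° = 79.0° in the southern hemisphere.

|φ| = 79.0°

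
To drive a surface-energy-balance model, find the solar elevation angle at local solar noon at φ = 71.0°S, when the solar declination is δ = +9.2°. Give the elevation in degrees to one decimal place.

At local noon the hour angle is zero, so the zenith angle equals |φ − δ| = |-71.0° − (+9.200°)| = 80.200°.
Elevation = 90° − 80.200° = 9.8°.

9.8°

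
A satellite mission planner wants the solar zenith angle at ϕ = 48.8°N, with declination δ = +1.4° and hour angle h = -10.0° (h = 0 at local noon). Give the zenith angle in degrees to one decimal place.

cos θ_z = sin ϕ sin δ + cos ϕ cos δ cos h = 0.018383 + 0.648489 = 0.666872.
θ_z = arccos(0.666872) = 48.2°.

θ_z = 48.2°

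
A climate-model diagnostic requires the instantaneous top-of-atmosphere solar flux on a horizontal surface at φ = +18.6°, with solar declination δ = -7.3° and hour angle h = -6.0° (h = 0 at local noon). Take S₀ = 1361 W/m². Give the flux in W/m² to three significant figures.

1.22e+03 W/m²

cos θ_z = sin φ sin δ + cos φ cos δ cos h = -0.040528 + 0.934936 = 0.894408.
Flux = S₀ · cos θ_z = 1361 × 0.894408 = 1217 W/m².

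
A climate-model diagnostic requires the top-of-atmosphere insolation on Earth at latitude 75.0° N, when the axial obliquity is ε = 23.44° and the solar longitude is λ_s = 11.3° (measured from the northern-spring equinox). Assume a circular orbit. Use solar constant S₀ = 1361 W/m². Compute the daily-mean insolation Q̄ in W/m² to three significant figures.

Solar declination: sin δ = sin ε · sin λ_s = sin 23.44° × sin 11.3° = 0.07795, so δ = +4.470°.
cos H₀ = −tan(+75.0°) tan(+4.470°) = -0.2918, H₀ = 1.8669 rad.
Bracket: H₀ sin φ sin δ + cos φ cos δ sin H₀ = 1.8669×0.96593×0.07795 + 0.25882×0.99696×0.95648 = 0.140567 + 0.246804 = 0.387371.
Q̄ = (S₀/π) × [bracket] = (1361/π) × 0.387371 = 167.8 W/m².

Q̄ ≈ 168 W/m²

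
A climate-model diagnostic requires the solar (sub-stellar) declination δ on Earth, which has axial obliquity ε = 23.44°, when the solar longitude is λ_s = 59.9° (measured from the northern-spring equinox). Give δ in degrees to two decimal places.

sin δ = sin ε · sin λ_s = sin 23.44° × sin 59.9° = 0.344147.
δ = arcsin(0.344147) = +20.13°.

δ = +20.13°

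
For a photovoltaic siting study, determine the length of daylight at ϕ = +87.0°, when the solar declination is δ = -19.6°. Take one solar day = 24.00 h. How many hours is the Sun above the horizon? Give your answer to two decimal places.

cos h₀ = −tan ϕ · tan δ = 6.7945 ≥ 1, so the Sun never rises (polar night) and h₀ = 0.
Daylight = 2h₀/(2π) × 24.00 h = (0.0000/π) × 24.00 = 0.00 h.

0.00 h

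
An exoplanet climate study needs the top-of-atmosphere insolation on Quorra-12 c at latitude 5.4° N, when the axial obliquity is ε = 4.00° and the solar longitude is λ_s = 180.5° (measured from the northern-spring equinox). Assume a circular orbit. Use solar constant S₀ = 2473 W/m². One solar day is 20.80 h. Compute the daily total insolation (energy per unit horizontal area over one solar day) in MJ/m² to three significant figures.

58.7 MJ/m²

Solar declination: sin δ = sin ε · sin λ_s = sin 4.00° × sin 180.5° = -0.00061, so δ = -0.035°.
cos H₀ = −tan(+5.4°) tan(-0.035°) = 0.0001, H₀ = 1.5707 rad.
Bracket: H₀ sin φ sin δ + cos φ cos δ sin H₀ = 1.5707×0.09411×-0.00061 + 0.99556×1.00000×1.00000 = -0.000090 + 0.995560 = 0.995470.
Q̄ = (S₀/π) × [bracket] = (2473/π) × 0.995470 = 783.61 W/m².
Daily total = Q̄ × 20.80 h × 3600 s/h = 783.61 × 20.80 × 3600 / 10⁶ = 58.68 MJ/m².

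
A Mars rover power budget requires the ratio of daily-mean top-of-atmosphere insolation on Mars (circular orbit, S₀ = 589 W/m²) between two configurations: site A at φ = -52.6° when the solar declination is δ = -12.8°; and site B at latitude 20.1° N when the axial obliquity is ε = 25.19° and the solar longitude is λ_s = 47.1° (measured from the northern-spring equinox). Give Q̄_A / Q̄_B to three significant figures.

Q̄_A / Q̄_B ≈ 0.839

— Configuration A (φ=-52.6°):
cos H₀ = −tan(-52.6°) tan(-12.800°) = -0.2972, H₀ = 1.8725 rad.
Bracket: H₀ sin φ sin δ + cos φ cos δ sin H₀ = 1.8725×-0.79441×-0.22155 + 0.60738×0.97515×0.95483 = 0.329563 + 0.565533 = 0.895096.
Q̄ = (S₀/π) × [bracket] = (589/π) × 0.895096 = 167.82 W/m².
— Configuration B (φ=+20.1°):
Solar declination: sin δ = sin ε · sin λ_s = sin 25.19° × sin 47.1° = 0.31179, so δ = +18.167°.
cos H₀ = −tan(+20.1°) tan(+18.167°) = -0.1201, H₀ = 1.6912 rad.
Bracket: H₀ sin φ sin δ + cos φ cos δ sin H₀ = 1.6912×0.34366×0.31179 + 0.93909×0.95015×0.99276 = 0.181212 + 0.885816 = 1.067028.
Q̄ = (S₀/π) × [bracket] = (589/π) × 1.067028 = 200.05 W/m².
Ratio Q̄_A / Q̄_B = 167.82 / 200.05 = 0.8389.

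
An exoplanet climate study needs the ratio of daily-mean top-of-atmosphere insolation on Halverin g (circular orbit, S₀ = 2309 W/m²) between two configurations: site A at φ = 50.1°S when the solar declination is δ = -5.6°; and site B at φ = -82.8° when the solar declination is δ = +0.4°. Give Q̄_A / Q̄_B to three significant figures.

— Configuration A (φ=-50.1°):
cos H₀ = −tan(-50.1°) tan(-5.600°) = -0.1173, H₀ = 1.6883 rad.
Bracket: H₀ sin φ sin δ + cos φ cos δ sin H₀ = 1.6883×-0.76717×-0.09758 + 0.64145×0.99523×0.99310 = 0.126387 + 0.633985 = 0.760372.
Q̄ = (S₀/π) × [bracket] = (2309/π) × 0.760372 = 558.86 W/m².
— Configuration B (φ=-82.8°):
cos H₀ = −tan(-82.8°) tan(+0.400°) = 0.0553, H₀ = 1.5155 rad.
Bracket: H₀ sin φ sin δ + cos φ cos δ sin H₀ = 1.5155×-0.99211×0.00698 + 0.12533×0.99998×0.99847 = -0.010495 + 0.125136 = 0.114641.
Q̄ = (S₀/π) × [bracket] = (2309/π) × 0.114641 = 84.259 W/m².
Ratio Q̄_A / Q̄_B = 558.86 / 84.259 = 6.633.

Q̄_A / Q̄_B ≈ 6.63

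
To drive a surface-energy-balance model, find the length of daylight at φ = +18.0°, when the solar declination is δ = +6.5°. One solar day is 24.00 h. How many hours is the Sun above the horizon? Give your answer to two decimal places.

12.28 h

cos H₀ = −tan φ · tan δ = −tan(+18.0°) × tan(+6.500°) = -0.0370, so H₀ = 1.6078 rad = 92.12°.
Daylight = 2H₀/(2π) × 24.00 h = (1.6078/π) × 24.00 = 12.28 h.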